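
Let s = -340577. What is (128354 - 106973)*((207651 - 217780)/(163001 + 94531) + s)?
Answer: -625105507384811/85844 ≈ -7.2819e+9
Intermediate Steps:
(128354 - 106973)*((207651 - 217780)/(163001 + 94531) + s) = (128354 - 106973)*((207651 - 217780)/(163001 + 94531) - 340577) = 21381*(-10129/257532 - 340577) = 21381*(-87709486093/257532) = -625105507384811/85844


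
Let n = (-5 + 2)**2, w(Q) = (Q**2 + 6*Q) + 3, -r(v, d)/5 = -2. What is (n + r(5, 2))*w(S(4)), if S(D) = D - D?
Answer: 57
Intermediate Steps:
S(D) = 0
r(v, d) = 10 (r(v, d) = -5*(-2) = 10)
w(Q) = 3 + Q**2 + 6*Q
n = 9 (n = (-3)**2 = 9)
(n + r(5, 2))*w(S(4)) = (9 + 10)*(3 + 0**2 + 6*0) = 19*(3 + 0 + 0) = 19*3 = 57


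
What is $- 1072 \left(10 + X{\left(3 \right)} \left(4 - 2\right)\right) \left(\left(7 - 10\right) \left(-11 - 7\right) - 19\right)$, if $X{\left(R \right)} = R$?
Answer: $-600320$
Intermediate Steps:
$- 1072 \left(10 + X{\left(3 \right)} \left(4 - 2\right)\right) \left(\left(7 - 10\right) \left(-11 - 7\right) - 19\right) = - 1072 \left(10 + 3 \left(4 - 2\right)\right) \left(\left(7 - 10\right) \left(-11 - 7\right) - 19\right) = - 1072 \left(10 + 3 \cdot 2\right) \left(\left(-3\right) \left(-18\right) - 19\right) = - 1072 \left(10 + 6\right) \left(54 - 19\right) = - 1072 \cdot 16 \cdot 35 = \left(-1072\right) 560 = -600320$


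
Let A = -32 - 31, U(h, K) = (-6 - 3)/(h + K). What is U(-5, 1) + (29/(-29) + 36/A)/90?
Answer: 2813/1260 ≈ 2.2325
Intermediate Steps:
U(h, K) = -9/(K + h)
A = -63
U(-5, 1) + (29/(-29) + 36/A)/90 = -9/(1 - 5) + (29/(-29) + 36/(-63))/90 = -9/(-4) + (29*(-1/29) + 36*(-1/63))/90 = -9*(-¼) + (-1 - 4/7)/90 = 9/4 + (1/90)*(-11/7) = 9/4 - 11/630 = 2813/1260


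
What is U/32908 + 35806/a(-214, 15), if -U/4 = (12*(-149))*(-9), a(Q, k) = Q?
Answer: -149009825/880289 ≈ -169.27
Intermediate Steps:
U = -64368 (U = -4*12*(-149)*(-9) = -(-7152)*(-9) = -4*16092 = -64368)
U/32908 + 35806/a(-214, 15) = -64368/32908 + 35806/(-214) = -64368*1/32908 + 35806*(-1/214) = -16092/8227 - 17903/107 = -149009825/880289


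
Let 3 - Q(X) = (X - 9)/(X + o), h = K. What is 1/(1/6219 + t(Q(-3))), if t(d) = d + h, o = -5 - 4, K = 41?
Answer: 6219/267418 ≈ 0.023256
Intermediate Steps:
h = 41
o = -9
Q(X) = 2 (Q(X) = 3 - (X - 9)/(X - 9) = 3 - (-9 + X)/(-9 + X) = 3 - 1*1 = 3 - 1 = 2)
t(d) = 41 + d (t(d) = d + 41 = 41 + d)
1/(1/6219 + t(Q(-3))) = 1/(1/6219 + (41 + 2)) = 1/(1/6219 + 43) = 1/(267418/6219) = 6219/267418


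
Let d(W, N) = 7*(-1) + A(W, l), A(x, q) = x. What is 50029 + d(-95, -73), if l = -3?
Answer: 49927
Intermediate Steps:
d(W, N) = -7 + W (d(W, N) = 7*(-1) + W = -7 + W)
50029 + d(-95, -73) = 50029 + (-7 - 95) = 50029 - 102 = 49927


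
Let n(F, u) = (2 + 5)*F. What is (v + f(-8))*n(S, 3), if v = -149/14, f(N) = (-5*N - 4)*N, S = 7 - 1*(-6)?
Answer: -54353/2 ≈ -27177.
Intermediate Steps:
S = 13 (S = 7 + 6 = 13)
n(F, u) = 7*F
f(N) = N*(-4 - 5*N) (f(N) = (-4 - 5*N)*N = N*(-4 - 5*N))
v = -149/14 (v = -149*1/14 = -149/14 ≈ -10.643)
(v + f(-8))*n(S, 3) = (-149/14 - 1*(-8)*(4 + 5*(-8)))*(7*13) = (-149/14 - 1*(-8)*(4 - 40))*91 = (-149/14 - 1*(-8)*(-36))*91 = (-149/14 - 288)*91 = -4181/14*91 = -54353/2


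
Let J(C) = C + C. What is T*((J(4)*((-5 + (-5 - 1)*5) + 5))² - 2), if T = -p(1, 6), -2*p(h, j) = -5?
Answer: -143995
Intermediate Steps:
J(C) = 2*C
p(h, j) = 5/2 (p(h, j) = -½*(-5) = 5/2)
T = -5/2 (T = -1*5/2 = -5/2 ≈ -2.5000)
T*((J(4)*((-5 + (-5 - 1)*5) + 5))² - 2) = -5*(((2*4)*((-5 + (-5 - 1)*5) + 5))² - 2)/2 = -5*((8*((-5 - 6*5) + 5))² - 2)/2 = -5*((8*((-5 - 30) + 5))² - 2)/2 = -5*((8*(-35 + 5))² - 2)/2 = -5*((8*(-30))² - 2)/2 = -5*((-240)² - 2)/2 = -5*(57600 - 2)/2 = -5/2*57598 = -143995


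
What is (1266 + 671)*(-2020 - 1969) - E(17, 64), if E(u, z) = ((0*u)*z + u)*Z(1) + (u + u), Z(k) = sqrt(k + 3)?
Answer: -7726761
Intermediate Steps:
Z(k) = sqrt(3 + k)
E(u, z) = 4*u (E(u, z) = ((0*u)*z + u)*sqrt(3 + 1) + (u + u) = (0*z + u)*sqrt(4) + 2*u = (0 + u)*2 + 2*u = u*2 + 2*u = 2*u + 2*u = 4*u)
(1266 + 671)*(-2020 - 1969) - E(17, 64) = (1266 + 671)*(-2020 - 1969) - 4*17 = 1937*(-3989) - 1*68 = -7726693 - 68 = -7726761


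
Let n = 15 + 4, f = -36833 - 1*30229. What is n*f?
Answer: -1274178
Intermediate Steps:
f = -67062 (f = -36833 - 30229 = -67062)
n = 19
n*f = 19*(-67062) = -1274178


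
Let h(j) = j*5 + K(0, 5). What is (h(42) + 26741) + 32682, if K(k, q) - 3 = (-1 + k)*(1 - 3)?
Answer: 59638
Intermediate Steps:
K(k, q) = 5 - 2*k (K(k, q) = 3 + (-1 + k)*(1 - 3) = 3 + (-1 + k)*(-2) = 3 + (2 - 2*k) = 5 - 2*k)
h(j) = 5 + 5*j (h(j) = j*5 + (5 - 2*0) = 5*j + (5 + 0) = 5*j + 5 = 5 + 5*j)
(h(42) + 26741) + 32682 = ((5 + 5*42) + 26741) + 32682 = ((5 + 210) + 26741) + 32682 = (215 + 26741) + 32682 = 26956 + 32682 = 59638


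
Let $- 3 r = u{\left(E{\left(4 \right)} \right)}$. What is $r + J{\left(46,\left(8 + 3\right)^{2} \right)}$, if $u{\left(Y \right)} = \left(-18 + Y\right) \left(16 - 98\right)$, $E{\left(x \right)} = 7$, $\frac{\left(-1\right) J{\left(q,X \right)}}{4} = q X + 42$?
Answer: $- \frac{68198}{3} \approx -22733.0$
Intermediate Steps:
$J{\left(q,X \right)} = -168 - 4 X q$ ($J{\left(q,X \right)} = - 4 \left(q X + 42\right) = - 4 \left(X q + 42\right) = - 4 \left(42 + X q\right) = -168 - 4 X q$)
$u{\left(Y \right)} = 1476 - 82 Y$ ($u{\left(Y \right)} = \left(-18 + Y\right) \left(-82\right) = 1476 - 82 Y$)
$r = - \frac{902}{3}$ ($r = - \frac{1476 - 574}{3} = \left(- \frac{1}{3}\right) 902 = - \frac{902}{3} \approx -300.67$)
$r + J{\left(46,\left(8 + 3\right)^{2} \right)} = - \frac{902}{3} - \left(168 + 4 \left(8 + 3\right)^{2} \cdot 46\right) = - \frac{902}{3} - \left(168 + 4 \cdot 11^{2} \cdot 46\right) = - \frac{902}{3} - \left(168 + 484 \cdot 46\right) = - \frac{902}{3} - 22432 = - \frac{68198}{3}$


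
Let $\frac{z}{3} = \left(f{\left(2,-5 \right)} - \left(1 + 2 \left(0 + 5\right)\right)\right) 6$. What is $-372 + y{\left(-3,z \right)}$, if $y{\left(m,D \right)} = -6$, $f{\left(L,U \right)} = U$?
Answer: $-378$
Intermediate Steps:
$z = -288$ ($z = 3 \left(-5 - \left(1 + 2 \left(0 + 5\right)\right)\right) 6 = 3 \left(-5 - 11\right) 6 = 3 \left(\left(-16\right) 6\right) = 3 \left(-96\right) = -288$)
$-372 + y{\left(-3,z \right)} = -372 - 6 = -378$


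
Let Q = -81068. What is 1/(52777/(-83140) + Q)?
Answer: -83140/6740046297 ≈ -1.2335e-5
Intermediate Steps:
1/(52777/(-83140) + Q) = 1/(52777/(-83140) - 81068) = 1/(52777*(-1/83140) - 81068) = 1/(-52777/83140 - 81068) = 1/(-6740046297/83140) = -83140/6740046297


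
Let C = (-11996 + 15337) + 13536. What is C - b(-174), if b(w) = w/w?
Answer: 16876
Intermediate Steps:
b(w) = 1
C = 16877 (C = 3341 + 13536 = 16877)
C - b(-174) = 16877 - 1*1 = 16877 - 1 = 16876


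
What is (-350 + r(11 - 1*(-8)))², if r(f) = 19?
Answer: 109561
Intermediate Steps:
(-350 + r(11 - 1*(-8)))² = (-350 + 19)² = (-331)² = 109561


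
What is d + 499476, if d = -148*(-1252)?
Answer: 684772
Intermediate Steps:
d = 185296
d + 499476 = 185296 + 499476 = 684772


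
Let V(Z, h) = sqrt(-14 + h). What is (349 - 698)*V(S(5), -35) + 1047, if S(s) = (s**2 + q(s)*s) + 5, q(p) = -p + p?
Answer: 1047 - 2443*I ≈ 1047.0 - 2443.0*I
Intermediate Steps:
q(p) = 0
S(s) = 5 + s**2 (S(s) = (s**2 + 0*s) + 5 = (s**2 + 0) + 5 = s**2 + 5 = 5 + s**2)
(349 - 698)*V(S(5), -35) + 1047 = (349 - 698)*sqrt(-14 - 35) + 1047 = -2443*I + 1047 = 1047 - 2443*I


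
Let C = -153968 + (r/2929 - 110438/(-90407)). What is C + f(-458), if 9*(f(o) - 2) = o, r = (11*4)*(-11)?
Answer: -367053447234430/2383218927 ≈ -1.5402e+5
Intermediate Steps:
r = -484 (r = 44*(-11) = -484)
f(o) = 2 + o/9
C = -40770770478790/264802103 (C = -153968 + (-484/2929 - 110438/(-90407)) = -153968 + (-484*1/2929 - 110438*(-1/90407)) = -153968 + (-484/2929 + 110438/90407) = -153968 + 279715914/264802103 = -40770770478790/264802103 ≈ -1.5397e+5)
C + f(-458) = -40770770478790/264802103 + (2 + (⅑)*(-458)) = -40770770478790/264802103 + (2 - 458/9) = -40770770478790/264802103 - 440/9 = -367053447234430/2383218927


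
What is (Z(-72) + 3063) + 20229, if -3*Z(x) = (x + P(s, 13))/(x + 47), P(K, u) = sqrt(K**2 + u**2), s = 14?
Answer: 582276/25 + sqrt(365)/75 ≈ 23291.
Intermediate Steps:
Z(x) = -(x + sqrt(365))/(3*(47 + x)) (Z(x) = -(x + sqrt(14**2 + 13**2))/(3*(x + 47)) = -(x + sqrt(196 + 169))/(3*(47 + x)) = -(x + sqrt(365))/(3*(47 + x)))
(Z(-72) + 3063) + 20229 = ((-1*(-72) - sqrt(365))/(3*(47 - 72)) + 3063) + 20229 = ((1/3)*(72 - sqrt(365))/(-25) + 3063) + 20229 = ((1/3)*(-1/25)*(72 - sqrt(365)) + 3063) + 20229 = ((-24/25 + sqrt(365)/75) + 3063) + 20229 = (76551/25 + sqrt(365)/75) + 20229 = 582276/25 + sqrt(365)/75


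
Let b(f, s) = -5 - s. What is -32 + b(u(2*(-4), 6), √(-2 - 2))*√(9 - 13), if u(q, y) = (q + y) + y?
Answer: -28 - 10*I ≈ -28.0 - 10.0*I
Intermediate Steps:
u(q, y) = q + 2*y
-32 + b(u(2*(-4), 6), √(-2 - 2))*√(9 - 13) = -32 + (-5 - √(-2 - 2))*√(9 - 13) = -32 + (-5 - √(-4))*√(-4) = -32 + (-5 - 2*I)*(2*I) = -32 + 2*I*(-5 - 2*I)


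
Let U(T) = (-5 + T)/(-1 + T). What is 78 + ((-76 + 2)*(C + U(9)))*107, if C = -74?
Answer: 582051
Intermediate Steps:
U(T) = (-5 + T)/(-1 + T)
78 + ((-76 + 2)*(C + U(9)))*107 = 78 + ((-76 + 2)*(-74 + (-5 + 9)/(-1 + 9)))*107 = 78 - 74*(-74 + 4/8)*107 = 78 - 74*(-74 + (1/8)*4)*107 = 78 - 74*(-74 + 1/2)*107 = 78 - 74*(-147/2)*107 = 78 + 5439*107 = 78 + 581973 = 582051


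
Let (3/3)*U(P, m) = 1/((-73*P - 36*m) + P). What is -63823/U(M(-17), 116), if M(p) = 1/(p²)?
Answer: 77030276328/289 ≈ 2.6654e+8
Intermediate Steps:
M(p) = p⁻²
U(P, m) = 1/(-72*P - 36*m) (U(P, m) = 1/((-73*P - 36*m) + P) = 1/(-72*P - 36*m))
-63823/U(M(-17), 116) = -63823/((-1/(36*116 + 72/(-17)²))) = -63823/((-1/(4176 + 72*(1/289)))) = -63823/((-1/(4176 + 72/289))) = -63823/((-1/1206936/289)) = -63823/((-1*289/1206936)) = -63823/(-289/1206936) = -63823*(-1206936/289) = 77030276328/289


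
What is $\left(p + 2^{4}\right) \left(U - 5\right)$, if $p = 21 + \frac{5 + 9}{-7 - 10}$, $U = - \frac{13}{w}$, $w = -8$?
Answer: $- \frac{16605}{136} \approx -122.1$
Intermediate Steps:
$U = \frac{13}{8}$ ($U = - \frac{13}{-8} = \left(-13\right) \left(- \frac{1}{8}\right) = \frac{13}{8} \approx 1.625$)
$p = \frac{343}{17}$ ($p = 21 + \frac{14}{-17} = 21 + 14 \left(- \frac{1}{17}\right) = 21 - \frac{14}{17} = \frac{343}{17} \approx 20.176$)
$\left(p + 2^{4}\right) \left(U - 5\right) = \left(\frac{343}{17} + 2^{4}\right) \left(\frac{13}{8} - 5\right) = \left(\frac{343}{17} + 16\right) \left(\frac{13}{8} - 5\right) = \frac{615}{17} \left(- \frac{27}{8}\right) = - \frac{16605}{136}$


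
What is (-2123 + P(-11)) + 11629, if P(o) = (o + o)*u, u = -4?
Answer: 9594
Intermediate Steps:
P(o) = -8*o (P(o) = (o + o)*(-4) = (2*o)*(-4) = -8*o)
(-2123 + P(-11)) + 11629 = (-2123 - 8*(-11)) + 11629 = (-2123 + 88) + 11629 = -2035 + 11629 = 9594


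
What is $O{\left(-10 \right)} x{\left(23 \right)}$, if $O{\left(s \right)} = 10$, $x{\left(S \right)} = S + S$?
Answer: $460$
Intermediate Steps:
$x{\left(S \right)} = 2 S$
$O{\left(-10 \right)} x{\left(23 \right)} = 10 \cdot 2 \cdot 23 = 10 \cdot 46 = 460$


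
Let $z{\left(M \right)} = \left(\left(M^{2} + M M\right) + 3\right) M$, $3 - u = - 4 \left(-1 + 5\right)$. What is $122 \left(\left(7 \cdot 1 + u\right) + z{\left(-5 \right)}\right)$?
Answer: $-29158$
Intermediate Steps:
$u = 19$ ($u = 3 - - 4 \left(-1 + 5\right) = 3 - \left(-4\right) 4 = 3 - -16 = 3 + 16 = 19$)
$z{\left(M \right)} = M \left(3 + 2 M^{2}\right)$ ($z{\left(M \right)} = \left(\left(M^{2} + M^{2}\right) + 3\right) M = \left(2 M^{2} + 3\right) M = \left(3 + 2 M^{2}\right) M = M \left(3 + 2 M^{2}\right)$)
$122 \left(\left(7 \cdot 1 + u\right) + z{\left(-5 \right)}\right) = 122 \left(\left(7 \cdot 1 + 19\right) - 5 \left(3 + 2 \left(-5\right)^{2}\right)\right) = 122 \left(\left(7 + 19\right) - 5 \left(3 + 2 \cdot 25\right)\right) = 122 \left(26 - 5 \left(3 + 50\right)\right) = 122 \left(26 - 265\right) = 122 \left(-239\right) = -29158$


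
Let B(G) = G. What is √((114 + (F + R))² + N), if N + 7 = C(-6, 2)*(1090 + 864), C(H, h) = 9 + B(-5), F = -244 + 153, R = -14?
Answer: √7890 ≈ 88.826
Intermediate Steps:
F = -91
C(H, h) = 4 (C(H, h) = 9 - 5 = 4)
N = 7809 (N = -7 + 4*(1090 + 864) = -7 + 4*1954 = -7 + 7816 = 7809)
√((114 + (F + R))² + N) = √((114 + (-91 - 14))² + 7809) = √((114 - 105)² + 7809) = √(9² + 7809) = √(81 + 7809) = √7890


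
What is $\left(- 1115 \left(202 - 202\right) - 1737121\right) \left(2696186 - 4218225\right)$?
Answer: $2643965909719$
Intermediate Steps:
$\left(- 1115 \left(202 - 202\right) - 1737121\right) \left(2696186 - 4218225\right) = \left(\left(-1115\right) 0 - 1737121\right) \left(-1522039\right) = \left(0 - 1737121\right) \left(-1522039\right) = \left(-1737121\right) \left(-1522039\right) = 2643965909719$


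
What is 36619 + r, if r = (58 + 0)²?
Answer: 39983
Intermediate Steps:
r = 3364 (r = 58² = 3364)
36619 + r = 36619 + 3364 = 39983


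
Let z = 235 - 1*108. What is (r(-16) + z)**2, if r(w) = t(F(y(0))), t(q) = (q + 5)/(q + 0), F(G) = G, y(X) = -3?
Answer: 143641/9 ≈ 15960.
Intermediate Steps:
t(q) = (5 + q)/q
r(w) = -2/3 (r(w) = (5 - 3)/(-3) = -1/3*2 = -2/3)
z = 127 (z = 235 - 108 = 127)
(r(-16) + z)**2 = (-2/3 + 127)**2 = (379/3)**2 = 143641/9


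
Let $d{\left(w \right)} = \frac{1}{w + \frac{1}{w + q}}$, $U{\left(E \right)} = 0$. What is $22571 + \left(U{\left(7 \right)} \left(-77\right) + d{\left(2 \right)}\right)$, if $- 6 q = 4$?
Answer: $\frac{248285}{11} \approx 22571.0$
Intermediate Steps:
$q = - \frac{2}{3}$ ($q = \left(- \frac{1}{6}\right) 4 = - \frac{2}{3} \approx -0.66667$)
$d{\left(w \right)} = \frac{1}{w + \frac{1}{- \frac{2}{3} + w}}$ ($d{\left(w \right)} = \frac{1}{w + \frac{1}{w - \frac{2}{3}}} = \frac{1}{w + \frac{1}{- \frac{2}{3} + w}}$)
$22571 + \left(U{\left(7 \right)} \left(-77\right) + d{\left(2 \right)}\right) = 22571 + \left(0 \left(-77\right) + \frac{-2 + 3 \cdot 2}{3 - 4 + 3 \cdot 2^{2}}\right) = 22571 + \left(0 + \frac{-2 + 6}{3 - 4 + 3 \cdot 4}\right) = 22571 + \left(0 + \frac{1}{3 - 4 + 12} \cdot 4\right) = 22571 + \left(0 + \frac{1}{11} \cdot 4\right) = 22571 + \left(0 + \frac{4}{11}\right) = 22571 + \frac{4}{11} = \frac{248285}{11}$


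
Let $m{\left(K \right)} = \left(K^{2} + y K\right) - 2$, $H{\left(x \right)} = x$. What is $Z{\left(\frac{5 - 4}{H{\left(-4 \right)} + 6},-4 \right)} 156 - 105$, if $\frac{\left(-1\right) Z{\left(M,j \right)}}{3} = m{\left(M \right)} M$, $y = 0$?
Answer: $\frac{609}{2} \approx 304.5$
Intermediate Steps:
$m{\left(K \right)} = -2 + K^{2}$ ($m{\left(K \right)} = \left(K^{2} + 0 K\right) - 2 = \left(K^{2} + 0\right) - 2 = K^{2} - 2 = -2 + K^{2}$)
$Z{\left(M,j \right)} = - 3 M \left(-2 + M^{2}\right)$ ($Z{\left(M,j \right)} = - 3 \left(-2 + M^{2}\right) M = - 3 M \left(-2 + M^{2}\right)$)
$Z{\left(\frac{5 - 4}{H{\left(-4 \right)} + 6},-4 \right)} 156 - 105 = 3 \frac{5 - 4}{-4 + 6} \left(2 - \left(\frac{5 - 4}{-4 + 6}\right)^{2}\right) 156 - 105 = 3 \cdot 1 \cdot \frac{1}{2} \left(2 - \left(1 \cdot \frac{1}{2}\right)^{2}\right) 156 - 105 = 3 \cdot \frac{1}{2} \left(2 - \left(\frac{1}{2}\right)^{2}\right) 156 - 105 = 3 \cdot \frac{1}{2} \left(2 - \frac{1}{4}\right) 156 - 105 = 3 \cdot \frac{1}{2} \cdot \frac{7}{4} \cdot 156 - 105 = \frac{21}{8} \cdot 156 - 105 = \frac{819}{2} - 105 = \frac{609}{2}$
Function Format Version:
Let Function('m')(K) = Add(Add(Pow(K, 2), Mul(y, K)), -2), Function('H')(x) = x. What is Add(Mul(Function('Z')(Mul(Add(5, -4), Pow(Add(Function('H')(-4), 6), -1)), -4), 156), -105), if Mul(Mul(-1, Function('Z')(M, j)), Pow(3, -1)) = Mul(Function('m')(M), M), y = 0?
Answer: Rational(609, 2) ≈ 304.50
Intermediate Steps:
Function('m')(K) = Add(-2, Pow(K, 2)) (Function('m')(K) = Add(Add(Pow(K, 2), Mul(0, K)), -2) = Add(Add(Pow(K, 2), 0), -2) = Add(Pow(K, 2), -2) = Add(-2, Pow(K, 2)))
Function('Z')(M, j) = Mul(-3, M, Add(-2, Pow(M, 2))) (Function('Z')(M, j) = Mul(-3, Mul(Add(-2, Pow(M, 2)), M)) = Mul(-3, Mul(M, Add(-2, Pow(M, 2)))) = Mul(-3, M, Add(-2, Pow(M, 2))))
Add(Mul(Function('Z')(Mul(Add(5, -4), Pow(Add(Function('H')(-4), 6), -1)), -4), 156), -105) = Add(Mul(Mul(3, Mul(Add(5, -4), Pow(Add(-4, 6), -1)), Add(2, Mul(-1, Pow(Mul(Add(5, -4), Pow(Add(-4, 6), -1)), 2)))), 156), -105) = Add(Mul(Mul(3, Mul(1, Pow(2, -1)), Add(2, Mul(-1, Pow(Mul(1, Pow(2, -1)), 2)))), 156), -105) = Add(Mul(Mul(3, Mul(1, Rational(1, 2)), Add(2, Mul(-1, Pow(Mul(1, Rational(1, 2)), 2)))), 156), -105) = Add(Mul(Mul(3, Rational(1, 2), Add(2, Mul(-1, Pow(Rational(1, 2), 2)))), 156), -105) = Add(Mul(Mul(3, Rational(1, 2), Add(2, Mul(-1, Rational(1, 4)))), 156), -105) = Add(Mul(Mul(3, Rational(1, 2), Add(2, Rational(-1, 4))), 156), -105) = Add(Mul(Mul(3, Rational(1, 2), Rational(7, 4)), 156), -105) = Add(Mul(Rational(21, 8), 156), -105) = Add(Rational(819, 2), -105) = Rational(609, 2)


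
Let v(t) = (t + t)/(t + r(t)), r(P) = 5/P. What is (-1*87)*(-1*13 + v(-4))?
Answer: 6989/7 ≈ 998.43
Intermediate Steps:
v(t) = 2*t/(t + 5/t) (v(t) = (t + t)/(t + 5/t) = (2*t)/(t + 5/t) = 2*t/(t + 5/t))
(-1*87)*(-1*13 + v(-4)) = (-1*87)*(-1*13 + 2*(-4)²/(5 + (-4)²)) = -87*(-13 + 2*16/(5 + 16)) = -87*(-13 + 2*16/21) = -87*(-13 + 2*16*(1/21)) = -87*(-13 + 32/21) = -87*(-241/21) = 6989/7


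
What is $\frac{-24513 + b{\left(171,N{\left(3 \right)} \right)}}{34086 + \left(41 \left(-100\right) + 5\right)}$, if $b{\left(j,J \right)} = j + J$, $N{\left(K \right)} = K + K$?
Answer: $- \frac{624}{769} \approx -0.81144$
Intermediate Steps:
$N{\left(K \right)} = 2 K$
$b{\left(j,J \right)} = J + j$
$\frac{-24513 + b{\left(171,N{\left(3 \right)} \right)}}{34086 + \left(41 \left(-100\right) + 5\right)} = \frac{-24513 + \left(2 \cdot 3 + 171\right)}{34086 + \left(41 \left(-100\right) + 5\right)} = \frac{-24513 + \left(6 + 171\right)}{34086 + \left(-4100 + 5\right)} = \frac{-24513 + 177}{34086 - 4095} = - \frac{24336}{29991} = \left(-24336\right) \frac{1}{29991} = - \frac{624}{769}$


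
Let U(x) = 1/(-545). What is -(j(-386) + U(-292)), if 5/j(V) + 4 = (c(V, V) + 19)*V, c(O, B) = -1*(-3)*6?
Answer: 17011/7785870 ≈ 0.0021849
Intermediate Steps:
U(x) = -1/545
c(O, B) = 18 (c(O, B) = 3*6 = 18)
j(V) = 5/(-4 + 37*V) (j(V) = 5/(-4 + (18 + 19)*V) = 5/(-4 + 37*V))
-(j(-386) + U(-292)) = -(5/(-4 + 37*(-386)) - 1/545) = -(5/(-4 - 14282) - 1/545) = -(5/(-14286) - 1/545) = -(5*(-1/14286) - 1/545) = -(-5/14286 - 1/545) = -1*(-17011/7785870) = 17011/7785870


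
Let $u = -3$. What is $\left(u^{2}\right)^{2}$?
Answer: $81$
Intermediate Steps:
$\left(u^{2}\right)^{2} = \left(\left(-3\right)^{2}\right)^{2} = 9^{2} = 81$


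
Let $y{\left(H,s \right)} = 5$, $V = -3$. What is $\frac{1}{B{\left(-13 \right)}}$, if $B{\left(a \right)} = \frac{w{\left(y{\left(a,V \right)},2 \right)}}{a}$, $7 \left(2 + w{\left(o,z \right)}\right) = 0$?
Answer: $\frac{13}{2} \approx 6.5$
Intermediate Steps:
$w{\left(o,z \right)} = -2$ ($w{\left(o,z \right)} = -2 + \frac{1}{7} \cdot 0 = -2 + 0 = -2$)
$B{\left(a \right)} = - \frac{2}{a}$
$\frac{1}{B{\left(-13 \right)}} = \frac{1}{\left(-2\right) \frac{1}{-13}} = \frac{1}{\left(-2\right) \left(- \frac{1}{13}\right)} = \frac{1}{\frac{2}{13}} = \frac{13}{2}$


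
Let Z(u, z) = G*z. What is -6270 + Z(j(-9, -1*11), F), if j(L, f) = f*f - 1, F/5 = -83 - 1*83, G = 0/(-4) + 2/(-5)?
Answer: -5938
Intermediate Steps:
G = -⅖ (G = 0*(-¼) + 2*(-⅕) = 0 - ⅖ = -⅖ ≈ -0.40000)
F = -830 (F = 5*(-83 - 1*83) = 5*(-83 - 83) = 5*(-166) = -830)
j(L, f) = -1 + f² (j(L, f) = f² - 1 = -1 + f²)
Z(u, z) = -2*z/5
-6270 + Z(j(-9, -1*11), F) = -6270 - ⅖*(-830) = -6270 + 332 = -5938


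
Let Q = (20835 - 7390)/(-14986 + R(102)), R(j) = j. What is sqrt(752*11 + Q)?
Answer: sqrt(123107003)/122 ≈ 90.946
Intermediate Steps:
Q = -13445/14884 (Q = (20835 - 7390)/(-14986 + 102) = 13445/(-14884) = 13445*(-1/14884) = -13445/14884 ≈ -0.90332)
sqrt(752*11 + Q) = sqrt(752*11 - 13445/14884) = sqrt(8272 - 13445/14884) = sqrt(123107003/14884) = sqrt(123107003)/122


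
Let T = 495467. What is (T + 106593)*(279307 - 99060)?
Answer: 108519508820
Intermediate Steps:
(T + 106593)*(279307 - 99060) = (495467 + 106593)*(279307 - 99060) = 602060*180247 = 108519508820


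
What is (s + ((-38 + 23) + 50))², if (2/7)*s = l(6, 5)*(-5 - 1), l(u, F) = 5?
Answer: 4900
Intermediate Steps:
s = -105 (s = 7*(5*(-5 - 1))/2 = 7*(5*(-6))/2 = (7/2)*(-30) = -105)
(s + ((-38 + 23) + 50))² = (-105 + ((-38 + 23) + 50))² = (-105 + (-15 + 50))² = (-105 + 35)² = (-70)² = 4900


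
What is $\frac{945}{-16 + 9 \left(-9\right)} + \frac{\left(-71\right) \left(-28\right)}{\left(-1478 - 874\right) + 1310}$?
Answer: $- \frac{588763}{50537} \approx -11.65$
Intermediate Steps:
$\frac{945}{-16 + 9 \left(-9\right)} + \frac{\left(-71\right) \left(-28\right)}{\left(-1478 - 874\right) + 1310} = \frac{945}{-16 - 81} + \frac{1988}{-2352 + 1310} = \frac{945}{-97} + \frac{1988}{-1042} = 945 \left(- \frac{1}{97}\right) + 1988 \left(- \frac{1}{1042}\right) = - \frac{945}{97} - \frac{994}{521} = - \frac{588763}{50537}$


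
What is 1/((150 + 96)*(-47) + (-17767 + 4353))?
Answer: -1/24976 ≈ -4.0038e-5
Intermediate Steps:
1/((150 + 96)*(-47) + (-17767 + 4353)) = 1/(246*(-47) - 13414) = 1/(-11562 - 13414) = 1/(-24976) = -1/24976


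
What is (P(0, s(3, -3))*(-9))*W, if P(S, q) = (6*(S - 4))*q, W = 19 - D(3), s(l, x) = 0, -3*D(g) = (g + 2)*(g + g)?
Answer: 0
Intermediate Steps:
D(g) = -2*g*(2 + g)/3 (D(g) = -(g + 2)*(g + g)/3 = -(2 + g)*2*g/3 = -2*g*(2 + g)/3)
W = 29 (W = 19 - (-2)*3*(2 + 3)/3 = 19 - (-2)*3*5/3 = 19 - 1*(-10) = 19 + 10 = 29)
P(S, q) = q*(-24 + 6*S) (P(S, q) = (6*(-4 + S))*q = (-24 + 6*S)*q = q*(-24 + 6*S))
(P(0, s(3, -3))*(-9))*W = ((6*0*(-4 + 0))*(-9))*29 = ((6*0*(-4))*(-9))*29 = (0*(-9))*29 = 0*29 = 0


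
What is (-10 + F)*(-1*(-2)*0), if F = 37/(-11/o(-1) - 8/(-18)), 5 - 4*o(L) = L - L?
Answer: 0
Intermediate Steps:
o(L) = 5/4 (o(L) = 5/4 - (L - L)/4 = 5/4 - 1/4*0 = 5/4 + 0 = 5/4)
F = -1665/376 (F = 37/(-11/5/4 - 8/(-18)) = 37/(-11*4/5 - 8*(-1/18)) = 37/(-44/5 + 4/9) = 37/(-376/45) = 37*(-45/376) = -1665/376 ≈ -4.4282)
(-10 + F)*(-1*(-2)*0) = (-10 - 1665/376)*(-1*(-2)*0) = -5425*0/188 = -5425/376*0 = 0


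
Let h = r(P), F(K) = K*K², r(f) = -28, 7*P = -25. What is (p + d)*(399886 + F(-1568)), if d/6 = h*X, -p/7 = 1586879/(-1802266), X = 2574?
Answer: 1502082036382331492207/901133 ≈ 1.6669e+15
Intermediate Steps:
P = -25/7 (P = (⅐)*(-25) = -25/7 ≈ -3.5714)
F(K) = K³
h = -28
p = 11108153/1802266 (p = -11108153/(-1802266) = -11108153*(-1)/1802266 = -7*(-1586879/1802266) = 11108153/1802266 ≈ 6.1634)
d = -432432 (d = 6*(-28*2574) = 6*(-72072) = -432432)
(p + d)*(399886 + F(-1568)) = (11108153/1802266 - 432432)*(399886 + (-1568)³) = -779346382759*(399886 - 3855122432)/1802266 = -779346382759/1802266*(-3854722546) = 1502082036382331492207/901133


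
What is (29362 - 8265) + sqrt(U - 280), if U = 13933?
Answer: 21097 + 3*sqrt(1517) ≈ 21214.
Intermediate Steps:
(29362 - 8265) + sqrt(U - 280) = (29362 - 8265) + sqrt(13933 - 280) = 21097 + sqrt(13653) = 21097 + 3*sqrt(1517)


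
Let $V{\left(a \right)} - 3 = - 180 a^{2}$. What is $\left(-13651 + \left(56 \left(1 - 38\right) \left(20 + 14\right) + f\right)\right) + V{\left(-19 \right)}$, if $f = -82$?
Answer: $-149158$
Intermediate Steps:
$V{\left(a \right)} = 3 - 180 a^{2}$
$\left(-13651 + \left(56 \left(1 - 38\right) \left(20 + 14\right) + f\right)\right) + V{\left(-19 \right)} = \left(-13651 + \left(56 \left(1 - 38\right) \left(20 + 14\right) - 82\right)\right) + \left(3 - 180 \left(-19\right)^{2}\right) = \left(-13651 + \left(56 \left(\left(-37\right) 34\right) - 82\right)\right) + \left(3 - 64980\right) = \left(-13651 + \left(56 \left(-1258\right) - 82\right)\right) + \left(3 - 64980\right) = \left(-13651 - 70530\right) - 64977 = -84181 - 64977 = -149158$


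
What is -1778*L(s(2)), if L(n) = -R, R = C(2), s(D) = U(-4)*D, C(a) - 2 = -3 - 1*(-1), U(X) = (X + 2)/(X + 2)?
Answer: 0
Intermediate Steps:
U(X) = 1 (U(X) = (2 + X)/(2 + X) = 1)
C(a) = 0 (C(a) = 2 + (-3 - 1*(-1)) = 2 + (-3 + 1) = 2 - 2 = 0)
s(D) = D (s(D) = 1*D = D)
R = 0
L(n) = 0 (L(n) = -1*0 = 0)
-1778*L(s(2)) = -1778*0 = 0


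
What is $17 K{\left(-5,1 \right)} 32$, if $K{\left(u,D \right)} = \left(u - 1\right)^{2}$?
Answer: $19584$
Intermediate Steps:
$K{\left(u,D \right)} = \left(-1 + u\right)^{2}$
$17 K{\left(-5,1 \right)} 32 = 17 \left(-1 - 5\right)^{2} \cdot 32 = 17 \left(-6\right)^{2} \cdot 32 = 17 \cdot 36 \cdot 32 = 612 \cdot 32 = 19584$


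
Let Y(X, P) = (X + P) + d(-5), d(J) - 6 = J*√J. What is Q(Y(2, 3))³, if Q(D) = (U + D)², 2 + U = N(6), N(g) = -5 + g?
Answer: 3734375 + 4812500*I*√5 ≈ 3.7344e+6 + 1.0761e+7*I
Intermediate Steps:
U = -1 (U = -2 + (-5 + 6) = -2 + 1 = -1)
d(J) = 6 + J^(3/2) (d(J) = 6 + J*√J = 6 + J^(3/2))
Y(X, P) = 6 + P + X - 5*I*√5 (Y(X, P) = (X + P) + (6 + (-5)^(3/2)) = (P + X) + (6 - 5*I*√5) = 6 + P + X - 5*I*√5)
Q(D) = (-1 + D)²
Q(Y(2, 3))³ = ((-1 + (6 + 3 + 2 - 5*I*√5))²)³ = ((-1 + (11 - 5*I*√5))²)³ = ((10 - 5*I*√5)²)³ = (10 - 5*I*√5)⁶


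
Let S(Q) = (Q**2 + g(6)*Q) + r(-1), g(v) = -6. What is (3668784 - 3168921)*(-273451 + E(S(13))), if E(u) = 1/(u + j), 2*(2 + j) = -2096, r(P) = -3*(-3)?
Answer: -129853635852213/950 ≈ -1.3669e+11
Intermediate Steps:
r(P) = 9
j = -1050 (j = -2 + (1/2)*(-2096) = -2 - 1048 = -1050)
S(Q) = 9 + Q**2 - 6*Q (S(Q) = (Q**2 - 6*Q) + 9 = 9 + Q**2 - 6*Q)
E(u) = 1/(-1050 + u) (E(u) = 1/(u - 1050) = 1/(-1050 + u))
(3668784 - 3168921)*(-273451 + E(S(13))) = (3668784 - 3168921)*(-273451 + 1/(-1050 + (9 + 13**2 - 6*13))) = 499863*(-273451 + 1/(-1050 + (9 + 169 - 78))) = 499863*(-273451 + 1/(-1050 + 100)) = 499863*(-273451 + 1/(-950)) = 499863*(-273451 - 1/950) = 499863*(-259778451/950) = -129853635852213/950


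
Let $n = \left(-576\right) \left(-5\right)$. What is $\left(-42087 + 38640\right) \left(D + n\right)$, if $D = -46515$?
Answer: $150409845$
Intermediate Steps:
$n = 2880$
$\left(-42087 + 38640\right) \left(D + n\right) = \left(-42087 + 38640\right) \left(-46515 + 2880\right) = \left(-3447\right) \left(-43635\right) = 150409845$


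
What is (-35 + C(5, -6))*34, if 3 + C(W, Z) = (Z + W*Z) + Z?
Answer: -2720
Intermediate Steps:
C(W, Z) = -3 + 2*Z + W*Z (C(W, Z) = -3 + ((Z + W*Z) + Z) = -3 + (2*Z + W*Z) = -3 + 2*Z + W*Z)
(-35 + C(5, -6))*34 = (-35 + (-3 + 2*(-6) + 5*(-6)))*34 = (-35 + (-3 - 12 - 30))*34 = (-35 - 45)*34 = -80*34 = -2720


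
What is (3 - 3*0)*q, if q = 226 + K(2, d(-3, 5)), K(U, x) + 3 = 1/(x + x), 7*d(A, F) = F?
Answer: 6711/10 ≈ 671.10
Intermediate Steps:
d(A, F) = F/7
K(U, x) = -3 + 1/(2*x) (K(U, x) = -3 + 1/(x + x) = -3 + 1/(2*x))
q = 2237/10 (q = 226 + (-3 + 1/(2*(((⅐)*5)))) = 226 + (-3 + 1/(2*(5/7))) = 226 + (-3 + (½)*(7/5)) = 226 + (-3 + 7/10) = 226 - 23/10 = 2237/10 ≈ 223.70)
(3 - 3*0)*q = (3 - 3*0)*(2237/10) = (3 + 0)*(2237/10) = 3*(2237/10) = 6711/10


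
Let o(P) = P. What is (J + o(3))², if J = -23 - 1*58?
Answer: 6084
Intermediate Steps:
J = -81 (J = -23 - 58 = -81)
(J + o(3))² = (-81 + 3)² = (-78)² = 6084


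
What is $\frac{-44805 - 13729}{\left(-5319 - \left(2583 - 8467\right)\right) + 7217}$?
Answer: $- \frac{29267}{3891} \approx -7.5217$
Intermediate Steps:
$\frac{-44805 - 13729}{\left(-5319 - \left(2583 - 8467\right)\right) + 7217} = - \frac{58534}{\left(-5319 - \left(2583 - 8467\right)\right) + 7217} = - \frac{58534}{\left(-5319 - -5884\right) + 7217} = - \frac{58534}{\left(-5319 + 5884\right) + 7217} = - \frac{58534}{565 + 7217} = - \frac{58534}{7782} = \left(-58534\right) \frac{1}{7782} = - \frac{29267}{3891}$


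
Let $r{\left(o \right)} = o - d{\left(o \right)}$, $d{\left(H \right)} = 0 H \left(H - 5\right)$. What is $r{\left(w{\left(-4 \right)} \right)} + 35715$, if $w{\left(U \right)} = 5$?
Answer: $35720$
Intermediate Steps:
$d{\left(H \right)} = 0$ ($d{\left(H \right)} = 0 \left(-5 + H\right) = 0$)
$r{\left(o \right)} = o$ ($r{\left(o \right)} = o - 0 = o + 0 = o$)
$r{\left(w{\left(-4 \right)} \right)} + 35715 = 5 + 35715 = 35720$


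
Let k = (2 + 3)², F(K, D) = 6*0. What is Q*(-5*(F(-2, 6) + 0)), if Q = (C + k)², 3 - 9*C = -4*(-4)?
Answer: 0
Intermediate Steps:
F(K, D) = 0
C = -13/9 (C = ⅓ - (-4)*(-4)/9 = ⅓ - ⅑*16 = ⅓ - 16/9 = -13/9 ≈ -1.4444)
k = 25 (k = 5² = 25)
Q = 44944/81 (Q = (-13/9 + 25)² = (212/9)² = 44944/81 ≈ 554.86)
Q*(-5*(F(-2, 6) + 0)) = 44944*(-5*(0 + 0))/81 = 44944*(-5*0)/81 = (44944/81)*0 = 0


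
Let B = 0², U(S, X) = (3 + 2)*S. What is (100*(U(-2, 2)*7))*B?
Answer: 0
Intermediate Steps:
U(S, X) = 5*S
B = 0
(100*(U(-2, 2)*7))*B = (100*((5*(-2))*7))*0 = (100*(-10*7))*0 = (100*(-70))*0 = -7000*0 = 0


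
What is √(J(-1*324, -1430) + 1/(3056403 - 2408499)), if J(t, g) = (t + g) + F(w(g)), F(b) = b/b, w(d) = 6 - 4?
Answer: I*√45992101641234/161976 ≈ 41.869*I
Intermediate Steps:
w(d) = 2
F(b) = 1
J(t, g) = 1 + g + t (J(t, g) = (t + g) + 1 = (g + t) + 1 = 1 + g + t)
√(J(-1*324, -1430) + 1/(3056403 - 2408499)) = √((1 - 1430 - 1*324) + 1/(3056403 - 2408499)) = √((1 - 1430 - 324) + 1/647904) = √(-1753 + 1/647904) = √(-1135775711/647904) = I*√45992101641234/161976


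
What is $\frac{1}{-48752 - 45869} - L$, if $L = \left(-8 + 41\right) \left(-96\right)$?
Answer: $\frac{299759327}{94621} \approx 3168.0$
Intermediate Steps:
$L = -3168$ ($L = 33 \left(-96\right) = -3168$)
$\frac{1}{-48752 - 45869} - L = \frac{1}{-48752 - 45869} - -3168 = \frac{1}{-94621} + 3168 = - \frac{1}{94621} + 3168 = \frac{299759327}{94621}$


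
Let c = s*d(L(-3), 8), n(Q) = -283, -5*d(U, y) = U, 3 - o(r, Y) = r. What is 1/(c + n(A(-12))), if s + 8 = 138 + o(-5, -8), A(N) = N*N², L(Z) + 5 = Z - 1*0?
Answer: -5/311 ≈ -0.016077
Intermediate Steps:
L(Z) = -5 + Z (L(Z) = -5 + (Z - 1*0) = -5 + (Z + 0) = -5 + Z)
o(r, Y) = 3 - r
d(U, y) = -U/5
A(N) = N³
s = 138 (s = -8 + (138 + (3 - 1*(-5))) = -8 + (138 + (3 + 5)) = -8 + (138 + 8) = -8 + 146 = 138)
c = 1104/5 (c = 138*(-(-5 - 3)/5) = 138*(-⅕*(-8)) = 138*(8/5) = 1104/5 ≈ 220.80)
1/(c + n(A(-12))) = 1/(1104/5 - 283) = 1/(-311/5) = -5/311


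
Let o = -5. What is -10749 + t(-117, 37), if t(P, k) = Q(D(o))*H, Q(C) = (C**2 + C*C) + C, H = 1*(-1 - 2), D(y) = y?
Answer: -10884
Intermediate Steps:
H = -3 (H = 1*(-3) = -3)
Q(C) = C + 2*C**2 (Q(C) = (C**2 + C**2) + C = 2*C**2 + C = C + 2*C**2)
t(P, k) = -135 (t(P, k) = -5*(1 + 2*(-5))*(-3) = -5*(1 - 10)*(-3) = -5*(-9)*(-3) = 45*(-3) = -135)
-10749 + t(-117, 37) = -10749 - 135 = -10884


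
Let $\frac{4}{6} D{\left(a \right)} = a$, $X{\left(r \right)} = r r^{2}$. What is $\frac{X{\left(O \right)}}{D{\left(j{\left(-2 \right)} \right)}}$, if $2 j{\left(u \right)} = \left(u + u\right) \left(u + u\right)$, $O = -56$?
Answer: $- \frac{43904}{3} \approx -14635.0$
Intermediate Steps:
$j{\left(u \right)} = 2 u^{2}$ ($j{\left(u \right)} = \frac{\left(u + u\right) \left(u + u\right)}{2} = \frac{2 u 2 u}{2} = \frac{4 u^{2}}{2} = 2 u^{2}$)
$X{\left(r \right)} = r^{3}$
$D{\left(a \right)} = \frac{3 a}{2}$
$\frac{X{\left(O \right)}}{D{\left(j{\left(-2 \right)} \right)}} = \frac{\left(-56\right)^{3}}{\frac{3}{2} \cdot 2 \left(-2\right)^{2}} = - \frac{175616}{\frac{3}{2} \cdot 2 \cdot 4} = - \frac{175616}{\frac{3}{2} \cdot 8} = - \frac{175616}{12} = \left(-175616\right) \frac{1}{12} = - \frac{43904}{3}$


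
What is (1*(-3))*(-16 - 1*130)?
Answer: 438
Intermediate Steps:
(1*(-3))*(-16 - 1*130) = -3*(-16 - 130) = -3*(-146) = 438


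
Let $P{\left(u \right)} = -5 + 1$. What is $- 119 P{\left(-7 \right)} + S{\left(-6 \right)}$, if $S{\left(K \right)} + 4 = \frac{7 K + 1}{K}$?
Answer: $\frac{2873}{6} \approx 478.83$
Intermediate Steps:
$P{\left(u \right)} = -4$
$S{\left(K \right)} = -4 + \frac{1 + 7 K}{K}$ ($S{\left(K \right)} = -4 + \frac{7 K + 1}{K} = -4 + \frac{1 + 7 K}{K}$)
$- 119 P{\left(-7 \right)} + S{\left(-6 \right)} = \left(-119\right) \left(-4\right) + \left(3 + \frac{1}{-6}\right) = 476 + \left(3 - \frac{1}{6}\right) = 476 + \frac{17}{6} = \frac{2873}{6}$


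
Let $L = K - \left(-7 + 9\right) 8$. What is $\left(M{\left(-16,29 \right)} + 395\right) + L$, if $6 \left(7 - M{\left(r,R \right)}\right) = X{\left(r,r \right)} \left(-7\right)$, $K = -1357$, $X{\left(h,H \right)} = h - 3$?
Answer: $- \frac{5959}{6} \approx -993.17$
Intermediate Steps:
$X{\left(h,H \right)} = -3 + h$
$M{\left(r,R \right)} = \frac{7}{2} + \frac{7 r}{6}$ ($M{\left(r,R \right)} = 7 - \frac{\left(-3 + r\right) \left(-7\right)}{6} = 7 - \frac{21 - 7 r}{6} = 7 + \left(- \frac{7}{2} + \frac{7 r}{6}\right) = \frac{7}{2} + \frac{7 r}{6}$)
$L = -1373$ ($L = -1357 - \left(-7 + 9\right) 8 = -1357 - 2 \cdot 8 = -1357 - 16 = -1373$)
$\left(M{\left(-16,29 \right)} + 395\right) + L = \left(\left(\frac{7}{2} + \frac{7}{6} \left(-16\right)\right) + 395\right) - 1373 = \left(\left(\frac{7}{2} - \frac{56}{3}\right) + 395\right) - 1373 = \left(- \frac{91}{6} + 395\right) - 1373 = \frac{2279}{6} - 1373 = - \frac{5959}{6}$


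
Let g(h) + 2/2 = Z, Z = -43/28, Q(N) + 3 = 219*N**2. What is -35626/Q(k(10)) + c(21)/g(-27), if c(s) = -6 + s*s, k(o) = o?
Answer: -269234906/1554687 ≈ -173.18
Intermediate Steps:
c(s) = -6 + s**2
Q(N) = -3 + 219*N**2
Z = -43/28 (Z = -43*1/28 = -43/28 ≈ -1.5357)
g(h) = -71/28 (g(h) = -1 - 43/28 = -71/28)
-35626/Q(k(10)) + c(21)/g(-27) = -35626/(-3 + 219*10**2) + (-6 + 21**2)/(-71/28) = -35626/(-3 + 219*100) + (-6 + 441)*(-28/71) = -35626/(-3 + 21900) + 435*(-28/71) = -35626/21897 - 12180/71 = -269234906/1554687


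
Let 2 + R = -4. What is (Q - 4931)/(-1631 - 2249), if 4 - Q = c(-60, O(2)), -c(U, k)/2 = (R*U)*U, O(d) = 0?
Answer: 48127/3880 ≈ 12.404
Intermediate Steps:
R = -6 (R = -2 - 4 = -6)
c(U, k) = 12*U**2 (c(U, k) = -2*(-6*U)*U = -(-12)*U**2 = 12*U**2)
Q = -43196 (Q = 4 - 12*(-60)**2 = 4 - 12*3600 = 4 - 1*43200 = 4 - 43200 = -43196)
(Q - 4931)/(-1631 - 2249) = (-43196 - 4931)/(-1631 - 2249) = -48127/(-3880) = -48127*(-1/3880) = 48127/3880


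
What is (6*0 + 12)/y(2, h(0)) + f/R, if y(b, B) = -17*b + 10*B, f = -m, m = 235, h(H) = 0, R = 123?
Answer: -4733/2091 ≈ -2.2635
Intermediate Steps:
f = -235 (f = -1*235 = -235)
(6*0 + 12)/y(2, h(0)) + f/R = (6*0 + 12)/(-17*2 + 10*0) - 235/123 = (0 + 12)/(-34 + 0) - 235*1/123 = 12/(-34) - 235/123 = 12*(-1/34) - 235/123 = -6/17 - 235/123 = -4733/2091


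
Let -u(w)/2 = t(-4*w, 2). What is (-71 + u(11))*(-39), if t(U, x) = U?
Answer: -663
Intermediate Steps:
u(w) = 8*w (u(w) = -(-8)*w = 8*w)
(-71 + u(11))*(-39) = (-71 + 8*11)*(-39) = (-71 + 88)*(-39) = 17*(-39) = -663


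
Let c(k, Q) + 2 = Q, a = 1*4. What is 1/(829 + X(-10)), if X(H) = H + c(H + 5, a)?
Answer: 1/821 ≈ 0.0012180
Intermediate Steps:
a = 4
c(k, Q) = -2 + Q
X(H) = 2 + H (X(H) = H + (-2 + 4) = H + 2 = 2 + H)
1/(829 + X(-10)) = 1/(829 + (2 - 10)) = 1/(829 - 8) = 1/821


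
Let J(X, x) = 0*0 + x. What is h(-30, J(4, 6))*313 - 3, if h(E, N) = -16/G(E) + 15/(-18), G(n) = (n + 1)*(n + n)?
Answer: -232039/870 ≈ -266.71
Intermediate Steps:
J(X, x) = x (J(X, x) = 0 + x = x)
G(n) = 2*n*(1 + n) (G(n) = (1 + n)*(2*n) = 2*n*(1 + n))
h(E, N) = -5/6 - 8/(E*(1 + E)) (h(E, N) = -16*1/(2*E*(1 + E)) + 15/(-18) = -8/(E*(1 + E)) + 15*(-1/18) = -8/(E*(1 + E)) - 5/6 = -5/6 - 8/(E*(1 + E)))
h(-30, J(4, 6))*313 - 3 = ((1/6)*(-48 - 5*(-30)*(1 - 30))/(-30*(1 - 30)))*313 - 3 = ((1/6)*(-1/30)*(-48 - 5*(-30)*(-29))/(-29))*313 - 3 = ((1/6)*(-1/30)*(-1/29)*(-48 - 4350))*313 - 3 = ((1/6)*(-1/30)*(-1/29)*(-4398))*313 - 3 = -733/870*313 - 3 = -229429/870 - 3 = -232039/870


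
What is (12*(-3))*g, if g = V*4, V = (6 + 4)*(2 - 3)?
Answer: 1440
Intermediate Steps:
V = -10 (V = 10*(-1) = -10)
g = -40 (g = -10*4 = -40)
(12*(-3))*g = (12*(-3))*(-40) = -36*(-40) = 1440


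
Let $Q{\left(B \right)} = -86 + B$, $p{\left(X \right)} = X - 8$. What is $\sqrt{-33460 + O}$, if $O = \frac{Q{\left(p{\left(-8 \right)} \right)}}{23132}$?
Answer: $\frac{i \sqrt{4476023621626}}{11566} \approx 182.92 i$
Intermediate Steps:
$p{\left(X \right)} = -8 + X$ ($p{\left(X \right)} = X - 8 = -8 + X$)
$O = - \frac{51}{11566}$ ($O = \frac{-86 - 16}{23132} = \left(-86 - 16\right) \frac{1}{23132} = \left(-102\right) \frac{1}{23132} = - \frac{51}{11566} \approx -0.0044095$)
$\sqrt{-33460 + O} = \sqrt{-33460 - \frac{51}{11566}} = \sqrt{- \frac{386998411}{11566}} = \frac{i \sqrt{4476023621626}}{11566}$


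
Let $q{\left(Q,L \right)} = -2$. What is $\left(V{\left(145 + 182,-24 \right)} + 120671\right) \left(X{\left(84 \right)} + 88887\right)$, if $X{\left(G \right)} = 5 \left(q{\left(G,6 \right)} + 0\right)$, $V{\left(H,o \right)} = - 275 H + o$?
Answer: $2730479194$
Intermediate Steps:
$V{\left(H,o \right)} = o - 275 H$
$X{\left(G \right)} = -10$ ($X{\left(G \right)} = 5 \left(-2 + 0\right) = 5 \left(-2\right) = -10$)
$\left(V{\left(145 + 182,-24 \right)} + 120671\right) \left(X{\left(84 \right)} + 88887\right) = \left(\left(-24 - 275 \left(145 + 182\right)\right) + 120671\right) \left(-10 + 88887\right) = \left(\left(-24 - 89925\right) + 120671\right) 88877 = \left(-89949 + 120671\right) 88877 = 30722 \cdot 88877 = 2730479194$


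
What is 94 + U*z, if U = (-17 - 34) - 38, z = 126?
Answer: -11120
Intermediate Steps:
U = -89 (U = -51 - 38 = -89)
94 + U*z = 94 - 89*126 = 94 - 11214 = -11120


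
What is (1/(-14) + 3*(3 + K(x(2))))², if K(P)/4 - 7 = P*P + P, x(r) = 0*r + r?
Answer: 5331481/196 ≈ 27201.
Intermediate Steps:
x(r) = r (x(r) = 0 + r = r)
K(P) = 28 + 4*P + 4*P² (K(P) = 28 + 4*(P*P + P) = 28 + 4*(P² + P) = 28 + 4*(P + P²) = 28 + (4*P + 4*P²) = 28 + 4*P + 4*P²)
(1/(-14) + 3*(3 + K(x(2))))² = (1/(-14) + 3*(3 + (28 + 4*2 + 4*2²)))² = (-1/14 + 3*(3 + (28 + 8 + 4*4)))² = (-1/14 + 3*(3 + (28 + 8 + 16)))² = (-1/14 + 3*(3 + 52))² = (-1/14 + 3*55)² = (-1/14 + 165)² = (2309/14)² = 5331481/196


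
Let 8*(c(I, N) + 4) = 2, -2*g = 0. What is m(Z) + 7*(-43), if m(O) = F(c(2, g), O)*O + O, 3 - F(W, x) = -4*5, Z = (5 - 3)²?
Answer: -205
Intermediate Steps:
g = 0 (g = -½*0 = 0)
c(I, N) = -15/4 (c(I, N) = -4 + (⅛)*2 = -4 + ¼ = -15/4)
Z = 4 (Z = 2² = 4)
F(W, x) = 23 (F(W, x) = 3 - (-4)*5 = 3 - 1*(-20) = 3 + 20 = 23)
m(O) = 24*O (m(O) = 23*O + O = 24*O)
m(Z) + 7*(-43) = 24*4 + 7*(-43) = 96 - 301 = -205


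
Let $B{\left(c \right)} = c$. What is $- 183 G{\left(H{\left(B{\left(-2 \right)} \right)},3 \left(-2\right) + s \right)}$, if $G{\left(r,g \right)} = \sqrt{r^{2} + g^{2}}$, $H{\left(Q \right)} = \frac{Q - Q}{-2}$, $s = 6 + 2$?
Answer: $-366$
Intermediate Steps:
$s = 8$
$H{\left(Q \right)} = 0$ ($H{\left(Q \right)} = 0 \left(- \frac{1}{2}\right) = 0$)
$G{\left(r,g \right)} = \sqrt{g^{2} + r^{2}}$
$- 183 G{\left(H{\left(B{\left(-2 \right)} \right)},3 \left(-2\right) + s \right)} = - 183 \sqrt{\left(3 \left(-2\right) + 8\right)^{2} + 0^{2}} = - 183 \sqrt{\left(-6 + 8\right)^{2} + 0} = - 183 \sqrt{2^{2} + 0} = - 183 \sqrt{4 + 0} = - 183 \sqrt{4} = \left(-183\right) 2 = -366$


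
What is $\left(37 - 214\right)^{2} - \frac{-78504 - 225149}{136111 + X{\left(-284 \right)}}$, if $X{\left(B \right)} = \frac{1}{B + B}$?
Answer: $\frac{2422250266367}{77311047} \approx 31331.0$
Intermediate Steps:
$X{\left(B \right)} = \frac{1}{2 B}$
$\left(37 - 214\right)^{2} - \frac{-78504 - 225149}{136111 + X{\left(-284 \right)}} = \left(37 - 214\right)^{2} - \frac{-78504 - 225149}{136111 + \frac{1}{2 \left(-284\right)}} = \left(-177\right)^{2} - - \frac{303653}{136111 + \frac{1}{2} \left(- \frac{1}{284}\right)} = 31329 - - \frac{303653}{136111 - \frac{1}{568}} = 31329 - - \frac{303653}{\frac{77311047}{568}} = 31329 - \left(-303653\right) \frac{568}{77311047} = 31329 - - \frac{172474904}{77311047} = 31329 + \frac{172474904}{77311047} = \frac{2422250266367}{77311047}$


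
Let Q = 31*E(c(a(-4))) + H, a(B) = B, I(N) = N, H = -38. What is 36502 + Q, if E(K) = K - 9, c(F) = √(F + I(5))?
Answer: 36216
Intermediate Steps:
c(F) = √(5 + F) (c(F) = √(F + 5) = √(5 + F))
E(K) = -9 + K
Q = -286 (Q = 31*(-9 + √(5 - 4)) - 38 = 31*(-9 + √1) - 38 = 31*(-9 + 1) - 38 = 31*(-8) - 38 = -248 - 38 = -286)
36502 + Q = 36502 - 286 = 36216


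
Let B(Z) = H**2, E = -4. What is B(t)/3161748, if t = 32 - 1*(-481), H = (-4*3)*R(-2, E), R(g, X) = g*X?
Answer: 768/263479 ≈ 0.0029148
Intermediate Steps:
R(g, X) = X*g
H = -96 (H = (-4*3)*(-4*(-2)) = -12*8 = -96)
t = 513 (t = 32 + 481 = 513)
B(Z) = 9216 (B(Z) = (-96)**2 = 9216)
B(t)/3161748 = 9216/3161748 = 9216*(1/3161748) = 768/263479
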